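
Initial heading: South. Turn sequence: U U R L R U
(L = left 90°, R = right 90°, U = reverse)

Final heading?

Start: South
  U (U-turn (180°)) -> North
  U (U-turn (180°)) -> South
  R (right (90° clockwise)) -> West
  L (left (90° counter-clockwise)) -> South
  R (right (90° clockwise)) -> West
  U (U-turn (180°)) -> East
Final: East

Answer: Final heading: East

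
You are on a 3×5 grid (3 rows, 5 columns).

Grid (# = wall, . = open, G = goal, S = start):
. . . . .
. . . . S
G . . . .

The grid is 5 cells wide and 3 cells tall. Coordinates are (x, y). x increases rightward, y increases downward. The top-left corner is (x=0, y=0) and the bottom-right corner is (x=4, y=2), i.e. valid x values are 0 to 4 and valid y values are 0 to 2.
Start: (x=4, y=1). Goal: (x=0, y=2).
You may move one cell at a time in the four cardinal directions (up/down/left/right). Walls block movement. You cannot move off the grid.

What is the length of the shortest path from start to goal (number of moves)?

BFS from (x=4, y=1) until reaching (x=0, y=2):
  Distance 0: (x=4, y=1)
  Distance 1: (x=4, y=0), (x=3, y=1), (x=4, y=2)
  Distance 2: (x=3, y=0), (x=2, y=1), (x=3, y=2)
  Distance 3: (x=2, y=0), (x=1, y=1), (x=2, y=2)
  Distance 4: (x=1, y=0), (x=0, y=1), (x=1, y=2)
  Distance 5: (x=0, y=0), (x=0, y=2)  <- goal reached here
One shortest path (5 moves): (x=4, y=1) -> (x=3, y=1) -> (x=2, y=1) -> (x=1, y=1) -> (x=0, y=1) -> (x=0, y=2)

Answer: Shortest path length: 5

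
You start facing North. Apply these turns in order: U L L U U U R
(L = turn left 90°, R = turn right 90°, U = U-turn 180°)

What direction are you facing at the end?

Start: North
  U (U-turn (180°)) -> South
  L (left (90° counter-clockwise)) -> East
  L (left (90° counter-clockwise)) -> North
  U (U-turn (180°)) -> South
  U (U-turn (180°)) -> North
  U (U-turn (180°)) -> South
  R (right (90° clockwise)) -> West
Final: West

Answer: Final heading: West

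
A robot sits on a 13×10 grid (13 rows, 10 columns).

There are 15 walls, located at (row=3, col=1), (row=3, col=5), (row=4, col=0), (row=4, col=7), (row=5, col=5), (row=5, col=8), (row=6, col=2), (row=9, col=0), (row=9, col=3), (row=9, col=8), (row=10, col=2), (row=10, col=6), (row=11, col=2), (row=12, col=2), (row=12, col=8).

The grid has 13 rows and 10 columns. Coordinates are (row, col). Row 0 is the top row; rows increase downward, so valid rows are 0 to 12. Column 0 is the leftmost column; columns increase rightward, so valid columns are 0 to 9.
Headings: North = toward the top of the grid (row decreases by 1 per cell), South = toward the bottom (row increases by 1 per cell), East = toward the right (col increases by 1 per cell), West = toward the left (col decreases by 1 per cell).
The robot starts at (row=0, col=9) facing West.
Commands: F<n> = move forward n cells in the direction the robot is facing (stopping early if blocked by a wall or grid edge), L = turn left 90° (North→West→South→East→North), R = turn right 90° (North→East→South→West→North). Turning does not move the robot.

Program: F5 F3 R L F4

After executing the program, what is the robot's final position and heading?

Answer: Final position: (row=0, col=0), facing West

Derivation:
Start: (row=0, col=9), facing West
  F5: move forward 5, now at (row=0, col=4)
  F3: move forward 3, now at (row=0, col=1)
  R: turn right, now facing North
  L: turn left, now facing West
  F4: move forward 1/4 (blocked), now at (row=0, col=0)
Final: (row=0, col=0), facing West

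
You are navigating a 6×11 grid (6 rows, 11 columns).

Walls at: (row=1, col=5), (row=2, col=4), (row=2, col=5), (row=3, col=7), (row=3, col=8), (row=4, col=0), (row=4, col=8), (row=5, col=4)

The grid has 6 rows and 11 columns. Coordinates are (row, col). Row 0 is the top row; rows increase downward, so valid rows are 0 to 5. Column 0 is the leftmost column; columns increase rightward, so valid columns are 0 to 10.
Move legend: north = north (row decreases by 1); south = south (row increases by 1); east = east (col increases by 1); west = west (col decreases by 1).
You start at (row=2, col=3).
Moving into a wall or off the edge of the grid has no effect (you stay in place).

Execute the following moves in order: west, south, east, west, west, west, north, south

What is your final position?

Start: (row=2, col=3)
  west (west): (row=2, col=3) -> (row=2, col=2)
  south (south): (row=2, col=2) -> (row=3, col=2)
  east (east): (row=3, col=2) -> (row=3, col=3)
  west (west): (row=3, col=3) -> (row=3, col=2)
  west (west): (row=3, col=2) -> (row=3, col=1)
  west (west): (row=3, col=1) -> (row=3, col=0)
  north (north): (row=3, col=0) -> (row=2, col=0)
  south (south): (row=2, col=0) -> (row=3, col=0)
Final: (row=3, col=0)

Answer: Final position: (row=3, col=0)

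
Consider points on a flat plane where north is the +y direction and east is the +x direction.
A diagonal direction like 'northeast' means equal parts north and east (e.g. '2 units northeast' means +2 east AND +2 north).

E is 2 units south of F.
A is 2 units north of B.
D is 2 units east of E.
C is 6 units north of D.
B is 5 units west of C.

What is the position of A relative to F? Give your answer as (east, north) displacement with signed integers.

Place F at the origin (east=0, north=0).
  E is 2 units south of F: delta (east=+0, north=-2); E at (east=0, north=-2).
  D is 2 units east of E: delta (east=+2, north=+0); D at (east=2, north=-2).
  C is 6 units north of D: delta (east=+0, north=+6); C at (east=2, north=4).
  B is 5 units west of C: delta (east=-5, north=+0); B at (east=-3, north=4).
  A is 2 units north of B: delta (east=+0, north=+2); A at (east=-3, north=6).
Therefore A relative to F: (east=-3, north=6).

Answer: A is at (east=-3, north=6) relative to F.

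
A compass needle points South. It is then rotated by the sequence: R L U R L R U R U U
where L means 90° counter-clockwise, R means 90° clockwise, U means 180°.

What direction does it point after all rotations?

Answer: Final heading: North

Derivation:
Start: South
  R (right (90° clockwise)) -> West
  L (left (90° counter-clockwise)) -> South
  U (U-turn (180°)) -> North
  R (right (90° clockwise)) -> East
  L (left (90° counter-clockwise)) -> North
  R (right (90° clockwise)) -> East
  U (U-turn (180°)) -> West
  R (right (90° clockwise)) -> North
  U (U-turn (180°)) -> South
  U (U-turn (180°)) -> North
Final: North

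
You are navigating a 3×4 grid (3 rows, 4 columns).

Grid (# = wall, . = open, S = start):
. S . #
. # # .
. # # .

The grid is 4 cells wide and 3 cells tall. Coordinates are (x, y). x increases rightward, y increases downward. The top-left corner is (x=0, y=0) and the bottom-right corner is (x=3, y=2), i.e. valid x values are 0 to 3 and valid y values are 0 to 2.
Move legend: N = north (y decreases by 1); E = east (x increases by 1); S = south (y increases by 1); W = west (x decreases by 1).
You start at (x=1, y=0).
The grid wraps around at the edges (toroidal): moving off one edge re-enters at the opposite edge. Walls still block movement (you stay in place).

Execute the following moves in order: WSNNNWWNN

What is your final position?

Start: (x=1, y=0)
  W (west): (x=1, y=0) -> (x=0, y=0)
  S (south): (x=0, y=0) -> (x=0, y=1)
  N (north): (x=0, y=1) -> (x=0, y=0)
  N (north): (x=0, y=0) -> (x=0, y=2)
  N (north): (x=0, y=2) -> (x=0, y=1)
  W (west): (x=0, y=1) -> (x=3, y=1)
  W (west): blocked, stay at (x=3, y=1)
  N (north): blocked, stay at (x=3, y=1)
  N (north): blocked, stay at (x=3, y=1)
Final: (x=3, y=1)

Answer: Final position: (x=3, y=1)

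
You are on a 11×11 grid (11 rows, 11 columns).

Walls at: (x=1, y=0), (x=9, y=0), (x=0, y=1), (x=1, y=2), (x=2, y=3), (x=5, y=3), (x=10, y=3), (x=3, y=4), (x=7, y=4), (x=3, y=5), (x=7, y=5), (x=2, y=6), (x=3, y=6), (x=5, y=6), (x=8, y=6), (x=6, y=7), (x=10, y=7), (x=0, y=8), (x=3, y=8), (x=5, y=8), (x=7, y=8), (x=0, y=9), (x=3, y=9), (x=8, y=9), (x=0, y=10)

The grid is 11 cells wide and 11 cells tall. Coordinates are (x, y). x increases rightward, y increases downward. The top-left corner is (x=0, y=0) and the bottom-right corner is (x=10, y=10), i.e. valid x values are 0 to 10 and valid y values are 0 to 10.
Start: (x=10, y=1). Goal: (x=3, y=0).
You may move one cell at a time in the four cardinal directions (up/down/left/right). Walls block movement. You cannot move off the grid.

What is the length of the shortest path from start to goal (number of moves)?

BFS from (x=10, y=1) until reaching (x=3, y=0):
  Distance 0: (x=10, y=1)
  Distance 1: (x=10, y=0), (x=9, y=1), (x=10, y=2)
  Distance 2: (x=8, y=1), (x=9, y=2)
  Distance 3: (x=8, y=0), (x=7, y=1), (x=8, y=2), (x=9, y=3)
  Distance 4: (x=7, y=0), (x=6, y=1), (x=7, y=2), (x=8, y=3), (x=9, y=4)
  Distance 5: (x=6, y=0), (x=5, y=1), (x=6, y=2), (x=7, y=3), (x=8, y=4), (x=10, y=4), (x=9, y=5)
  Distance 6: (x=5, y=0), (x=4, y=1), (x=5, y=2), (x=6, y=3), (x=8, y=5), (x=10, y=5), (x=9, y=6)
  Distance 7: (x=4, y=0), (x=3, y=1), (x=4, y=2), (x=6, y=4), (x=10, y=6), (x=9, y=7)
  Distance 8: (x=3, y=0), (x=2, y=1), (x=3, y=2), (x=4, y=3), (x=5, y=4), (x=6, y=5), (x=8, y=7), (x=9, y=8)  <- goal reached here
One shortest path (8 moves): (x=10, y=1) -> (x=9, y=1) -> (x=8, y=1) -> (x=7, y=1) -> (x=6, y=1) -> (x=5, y=1) -> (x=4, y=1) -> (x=3, y=1) -> (x=3, y=0)

Answer: Shortest path length: 8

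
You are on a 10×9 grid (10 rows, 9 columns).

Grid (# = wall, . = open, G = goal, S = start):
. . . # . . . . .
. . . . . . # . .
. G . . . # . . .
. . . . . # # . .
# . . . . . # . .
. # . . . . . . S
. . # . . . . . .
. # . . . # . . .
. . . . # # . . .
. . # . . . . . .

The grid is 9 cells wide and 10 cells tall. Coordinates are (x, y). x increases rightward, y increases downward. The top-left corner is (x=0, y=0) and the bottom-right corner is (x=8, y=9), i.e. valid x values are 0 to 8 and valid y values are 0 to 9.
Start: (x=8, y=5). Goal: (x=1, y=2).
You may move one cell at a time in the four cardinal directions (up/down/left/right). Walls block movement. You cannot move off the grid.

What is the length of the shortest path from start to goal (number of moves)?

Answer: Shortest path length: 10

Derivation:
BFS from (x=8, y=5) until reaching (x=1, y=2):
  Distance 0: (x=8, y=5)
  Distance 1: (x=8, y=4), (x=7, y=5), (x=8, y=6)
  Distance 2: (x=8, y=3), (x=7, y=4), (x=6, y=5), (x=7, y=6), (x=8, y=7)
  Distance 3: (x=8, y=2), (x=7, y=3), (x=5, y=5), (x=6, y=6), (x=7, y=7), (x=8, y=8)
  Distance 4: (x=8, y=1), (x=7, y=2), (x=5, y=4), (x=4, y=5), (x=5, y=6), (x=6, y=7), (x=7, y=8), (x=8, y=9)
  Distance 5: (x=8, y=0), (x=7, y=1), (x=6, y=2), (x=4, y=4), (x=3, y=5), (x=4, y=6), (x=6, y=8), (x=7, y=9)
  Distance 6: (x=7, y=0), (x=4, y=3), (x=3, y=4), (x=2, y=5), (x=3, y=6), (x=4, y=7), (x=6, y=9)
  Distance 7: (x=6, y=0), (x=4, y=2), (x=3, y=3), (x=2, y=4), (x=3, y=7), (x=5, y=9)
  Distance 8: (x=5, y=0), (x=4, y=1), (x=3, y=2), (x=2, y=3), (x=1, y=4), (x=2, y=7), (x=3, y=8), (x=4, y=9)
  Distance 9: (x=4, y=0), (x=3, y=1), (x=5, y=1), (x=2, y=2), (x=1, y=3), (x=2, y=8), (x=3, y=9)
  Distance 10: (x=2, y=1), (x=1, y=2), (x=0, y=3), (x=1, y=8)  <- goal reached here
One shortest path (10 moves): (x=8, y=5) -> (x=7, y=5) -> (x=6, y=5) -> (x=5, y=5) -> (x=4, y=5) -> (x=3, y=5) -> (x=2, y=5) -> (x=2, y=4) -> (x=1, y=4) -> (x=1, y=3) -> (x=1, y=2)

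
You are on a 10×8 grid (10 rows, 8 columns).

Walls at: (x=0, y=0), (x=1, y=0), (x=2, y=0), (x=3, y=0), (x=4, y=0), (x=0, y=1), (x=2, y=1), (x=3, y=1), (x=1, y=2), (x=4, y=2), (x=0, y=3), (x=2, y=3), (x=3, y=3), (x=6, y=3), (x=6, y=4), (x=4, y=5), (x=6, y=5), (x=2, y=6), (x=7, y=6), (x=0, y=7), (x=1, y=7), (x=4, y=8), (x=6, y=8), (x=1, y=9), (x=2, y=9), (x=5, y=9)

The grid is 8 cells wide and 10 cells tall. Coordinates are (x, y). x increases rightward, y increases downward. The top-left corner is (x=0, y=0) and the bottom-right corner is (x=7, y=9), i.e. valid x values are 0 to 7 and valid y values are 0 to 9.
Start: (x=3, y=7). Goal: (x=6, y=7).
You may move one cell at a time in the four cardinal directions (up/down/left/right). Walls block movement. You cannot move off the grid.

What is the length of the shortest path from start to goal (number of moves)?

Answer: Shortest path length: 3

Derivation:
BFS from (x=3, y=7) until reaching (x=6, y=7):
  Distance 0: (x=3, y=7)
  Distance 1: (x=3, y=6), (x=2, y=7), (x=4, y=7), (x=3, y=8)
  Distance 2: (x=3, y=5), (x=4, y=6), (x=5, y=7), (x=2, y=8), (x=3, y=9)
  Distance 3: (x=3, y=4), (x=2, y=5), (x=5, y=6), (x=6, y=7), (x=1, y=8), (x=5, y=8), (x=4, y=9)  <- goal reached here
One shortest path (3 moves): (x=3, y=7) -> (x=4, y=7) -> (x=5, y=7) -> (x=6, y=7)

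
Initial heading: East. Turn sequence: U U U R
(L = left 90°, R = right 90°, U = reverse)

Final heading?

Start: East
  U (U-turn (180°)) -> West
  U (U-turn (180°)) -> East
  U (U-turn (180°)) -> West
  R (right (90° clockwise)) -> North
Final: North

Answer: Final heading: North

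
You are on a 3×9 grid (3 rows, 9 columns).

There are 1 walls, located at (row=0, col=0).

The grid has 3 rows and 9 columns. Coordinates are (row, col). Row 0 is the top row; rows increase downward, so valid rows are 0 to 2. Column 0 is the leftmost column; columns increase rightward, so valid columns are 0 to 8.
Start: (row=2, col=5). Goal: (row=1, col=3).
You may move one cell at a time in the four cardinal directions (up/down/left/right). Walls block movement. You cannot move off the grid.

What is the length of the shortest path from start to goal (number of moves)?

BFS from (row=2, col=5) until reaching (row=1, col=3):
  Distance 0: (row=2, col=5)
  Distance 1: (row=1, col=5), (row=2, col=4), (row=2, col=6)
  Distance 2: (row=0, col=5), (row=1, col=4), (row=1, col=6), (row=2, col=3), (row=2, col=7)
  Distance 3: (row=0, col=4), (row=0, col=6), (row=1, col=3), (row=1, col=7), (row=2, col=2), (row=2, col=8)  <- goal reached here
One shortest path (3 moves): (row=2, col=5) -> (row=2, col=4) -> (row=2, col=3) -> (row=1, col=3)

Answer: Shortest path length: 3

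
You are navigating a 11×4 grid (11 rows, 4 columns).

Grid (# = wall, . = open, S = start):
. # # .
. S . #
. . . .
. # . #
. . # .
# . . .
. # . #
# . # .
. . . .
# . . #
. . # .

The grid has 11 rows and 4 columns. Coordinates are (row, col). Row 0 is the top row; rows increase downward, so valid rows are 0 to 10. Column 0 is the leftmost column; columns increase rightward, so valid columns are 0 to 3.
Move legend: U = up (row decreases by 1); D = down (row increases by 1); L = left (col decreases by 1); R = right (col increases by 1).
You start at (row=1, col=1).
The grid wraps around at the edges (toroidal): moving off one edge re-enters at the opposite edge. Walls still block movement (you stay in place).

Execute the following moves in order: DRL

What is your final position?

Start: (row=1, col=1)
  D (down): (row=1, col=1) -> (row=2, col=1)
  R (right): (row=2, col=1) -> (row=2, col=2)
  L (left): (row=2, col=2) -> (row=2, col=1)
Final: (row=2, col=1)

Answer: Final position: (row=2, col=1)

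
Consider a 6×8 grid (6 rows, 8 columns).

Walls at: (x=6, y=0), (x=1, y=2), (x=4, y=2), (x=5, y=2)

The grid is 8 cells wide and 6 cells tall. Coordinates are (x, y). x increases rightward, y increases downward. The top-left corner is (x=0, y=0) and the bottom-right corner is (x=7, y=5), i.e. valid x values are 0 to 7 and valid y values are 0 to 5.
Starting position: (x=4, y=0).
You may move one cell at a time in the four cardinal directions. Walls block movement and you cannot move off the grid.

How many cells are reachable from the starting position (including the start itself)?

BFS flood-fill from (x=4, y=0):
  Distance 0: (x=4, y=0)
  Distance 1: (x=3, y=0), (x=5, y=0), (x=4, y=1)
  Distance 2: (x=2, y=0), (x=3, y=1), (x=5, y=1)
  Distance 3: (x=1, y=0), (x=2, y=1), (x=6, y=1), (x=3, y=2)
  Distance 4: (x=0, y=0), (x=1, y=1), (x=7, y=1), (x=2, y=2), (x=6, y=2), (x=3, y=3)
  Distance 5: (x=7, y=0), (x=0, y=1), (x=7, y=2), (x=2, y=3), (x=4, y=3), (x=6, y=3), (x=3, y=4)
  Distance 6: (x=0, y=2), (x=1, y=3), (x=5, y=3), (x=7, y=3), (x=2, y=4), (x=4, y=4), (x=6, y=4), (x=3, y=5)
  Distance 7: (x=0, y=3), (x=1, y=4), (x=5, y=4), (x=7, y=4), (x=2, y=5), (x=4, y=5), (x=6, y=5)
  Distance 8: (x=0, y=4), (x=1, y=5), (x=5, y=5), (x=7, y=5)
  Distance 9: (x=0, y=5)
Total reachable: 44 (grid has 44 open cells total)

Answer: Reachable cells: 44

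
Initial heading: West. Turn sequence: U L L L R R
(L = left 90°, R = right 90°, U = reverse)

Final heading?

Start: West
  U (U-turn (180°)) -> East
  L (left (90° counter-clockwise)) -> North
  L (left (90° counter-clockwise)) -> West
  L (left (90° counter-clockwise)) -> South
  R (right (90° clockwise)) -> West
  R (right (90° clockwise)) -> North
Final: North

Answer: Final heading: North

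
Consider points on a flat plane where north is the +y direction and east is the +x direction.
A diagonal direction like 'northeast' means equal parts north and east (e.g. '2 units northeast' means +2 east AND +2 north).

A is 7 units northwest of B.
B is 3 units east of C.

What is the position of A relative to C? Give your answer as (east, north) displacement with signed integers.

Answer: A is at (east=-4, north=7) relative to C.

Derivation:
Place C at the origin (east=0, north=0).
  B is 3 units east of C: delta (east=+3, north=+0); B at (east=3, north=0).
  A is 7 units northwest of B: delta (east=-7, north=+7); A at (east=-4, north=7).
Therefore A relative to C: (east=-4, north=7).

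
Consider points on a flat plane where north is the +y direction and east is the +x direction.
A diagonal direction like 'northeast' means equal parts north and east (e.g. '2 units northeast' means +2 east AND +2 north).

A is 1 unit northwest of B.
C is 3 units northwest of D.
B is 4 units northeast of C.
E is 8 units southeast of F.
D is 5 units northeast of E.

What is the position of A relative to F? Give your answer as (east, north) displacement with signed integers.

Place F at the origin (east=0, north=0).
  E is 8 units southeast of F: delta (east=+8, north=-8); E at (east=8, north=-8).
  D is 5 units northeast of E: delta (east=+5, north=+5); D at (east=13, north=-3).
  C is 3 units northwest of D: delta (east=-3, north=+3); C at (east=10, north=0).
  B is 4 units northeast of C: delta (east=+4, north=+4); B at (east=14, north=4).
  A is 1 unit northwest of B: delta (east=-1, north=+1); A at (east=13, north=5).
Therefore A relative to F: (east=13, north=5).

Answer: A is at (east=13, north=5) relative to F.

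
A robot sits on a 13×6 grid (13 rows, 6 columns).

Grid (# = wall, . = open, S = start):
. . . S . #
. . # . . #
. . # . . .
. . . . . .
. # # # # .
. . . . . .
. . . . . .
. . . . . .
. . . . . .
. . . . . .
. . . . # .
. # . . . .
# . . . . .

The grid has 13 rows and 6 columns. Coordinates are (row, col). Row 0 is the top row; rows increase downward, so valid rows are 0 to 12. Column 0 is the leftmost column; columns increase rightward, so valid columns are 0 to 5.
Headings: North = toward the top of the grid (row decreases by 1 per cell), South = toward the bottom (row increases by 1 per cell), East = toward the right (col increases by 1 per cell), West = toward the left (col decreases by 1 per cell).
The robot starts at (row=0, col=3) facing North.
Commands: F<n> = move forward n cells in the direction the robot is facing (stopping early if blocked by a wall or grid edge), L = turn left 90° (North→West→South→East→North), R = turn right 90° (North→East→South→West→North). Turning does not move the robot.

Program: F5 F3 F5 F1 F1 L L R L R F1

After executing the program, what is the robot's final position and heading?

Start: (row=0, col=3), facing North
  F5: move forward 0/5 (blocked), now at (row=0, col=3)
  F3: move forward 0/3 (blocked), now at (row=0, col=3)
  F5: move forward 0/5 (blocked), now at (row=0, col=3)
  F1: move forward 0/1 (blocked), now at (row=0, col=3)
  F1: move forward 0/1 (blocked), now at (row=0, col=3)
  L: turn left, now facing West
  L: turn left, now facing South
  R: turn right, now facing West
  L: turn left, now facing South
  R: turn right, now facing West
  F1: move forward 1, now at (row=0, col=2)
Final: (row=0, col=2), facing West

Answer: Final position: (row=0, col=2), facing West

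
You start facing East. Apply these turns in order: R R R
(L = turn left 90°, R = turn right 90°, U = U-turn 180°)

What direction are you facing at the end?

Start: East
  R (right (90° clockwise)) -> South
  R (right (90° clockwise)) -> West
  R (right (90° clockwise)) -> North
Final: North

Answer: Final heading: North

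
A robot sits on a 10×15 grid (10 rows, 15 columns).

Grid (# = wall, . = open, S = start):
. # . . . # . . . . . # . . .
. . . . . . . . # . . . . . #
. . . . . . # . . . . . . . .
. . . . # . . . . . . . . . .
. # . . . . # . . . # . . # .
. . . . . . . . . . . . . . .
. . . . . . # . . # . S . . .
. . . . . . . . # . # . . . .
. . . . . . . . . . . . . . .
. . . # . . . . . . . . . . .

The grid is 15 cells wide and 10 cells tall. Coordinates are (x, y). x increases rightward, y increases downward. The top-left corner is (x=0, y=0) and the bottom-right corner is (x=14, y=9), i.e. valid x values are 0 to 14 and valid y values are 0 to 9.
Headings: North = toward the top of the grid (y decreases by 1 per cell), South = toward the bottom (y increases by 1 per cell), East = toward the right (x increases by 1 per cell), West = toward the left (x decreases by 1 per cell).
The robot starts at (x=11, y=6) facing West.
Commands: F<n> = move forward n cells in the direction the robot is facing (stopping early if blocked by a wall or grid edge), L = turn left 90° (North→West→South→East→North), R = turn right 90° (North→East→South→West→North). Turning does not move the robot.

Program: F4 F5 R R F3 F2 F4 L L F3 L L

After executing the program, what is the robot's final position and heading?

Start: (x=11, y=6), facing West
  F4: move forward 1/4 (blocked), now at (x=10, y=6)
  F5: move forward 0/5 (blocked), now at (x=10, y=6)
  R: turn right, now facing North
  R: turn right, now facing East
  F3: move forward 3, now at (x=13, y=6)
  F2: move forward 1/2 (blocked), now at (x=14, y=6)
  F4: move forward 0/4 (blocked), now at (x=14, y=6)
  L: turn left, now facing North
  L: turn left, now facing West
  F3: move forward 3, now at (x=11, y=6)
  L: turn left, now facing South
  L: turn left, now facing East
Final: (x=11, y=6), facing East

Answer: Final position: (x=11, y=6), facing East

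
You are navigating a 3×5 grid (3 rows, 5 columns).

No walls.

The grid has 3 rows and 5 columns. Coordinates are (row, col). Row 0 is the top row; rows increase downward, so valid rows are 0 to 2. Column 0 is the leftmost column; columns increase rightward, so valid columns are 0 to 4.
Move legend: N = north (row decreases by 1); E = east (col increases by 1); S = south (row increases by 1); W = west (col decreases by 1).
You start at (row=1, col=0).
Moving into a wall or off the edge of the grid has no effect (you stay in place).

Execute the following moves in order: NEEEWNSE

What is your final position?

Start: (row=1, col=0)
  N (north): (row=1, col=0) -> (row=0, col=0)
  E (east): (row=0, col=0) -> (row=0, col=1)
  E (east): (row=0, col=1) -> (row=0, col=2)
  E (east): (row=0, col=2) -> (row=0, col=3)
  W (west): (row=0, col=3) -> (row=0, col=2)
  N (north): blocked, stay at (row=0, col=2)
  S (south): (row=0, col=2) -> (row=1, col=2)
  E (east): (row=1, col=2) -> (row=1, col=3)
Final: (row=1, col=3)

Answer: Final position: (row=1, col=3)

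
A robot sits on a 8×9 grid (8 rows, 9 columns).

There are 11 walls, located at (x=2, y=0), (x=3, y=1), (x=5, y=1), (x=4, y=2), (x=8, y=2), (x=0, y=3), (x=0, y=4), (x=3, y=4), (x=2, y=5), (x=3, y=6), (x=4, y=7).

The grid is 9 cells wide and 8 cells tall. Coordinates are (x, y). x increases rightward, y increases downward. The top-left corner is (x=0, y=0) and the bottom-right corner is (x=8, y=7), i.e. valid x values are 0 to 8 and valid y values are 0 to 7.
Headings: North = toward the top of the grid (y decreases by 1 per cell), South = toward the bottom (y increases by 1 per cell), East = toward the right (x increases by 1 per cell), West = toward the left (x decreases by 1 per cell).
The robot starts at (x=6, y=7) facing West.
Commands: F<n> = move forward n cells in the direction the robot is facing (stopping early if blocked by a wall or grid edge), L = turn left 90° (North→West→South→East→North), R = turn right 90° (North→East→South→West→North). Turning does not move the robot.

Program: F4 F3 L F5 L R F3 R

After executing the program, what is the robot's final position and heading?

Start: (x=6, y=7), facing West
  F4: move forward 1/4 (blocked), now at (x=5, y=7)
  F3: move forward 0/3 (blocked), now at (x=5, y=7)
  L: turn left, now facing South
  F5: move forward 0/5 (blocked), now at (x=5, y=7)
  L: turn left, now facing East
  R: turn right, now facing South
  F3: move forward 0/3 (blocked), now at (x=5, y=7)
  R: turn right, now facing West
Final: (x=5, y=7), facing West

Answer: Final position: (x=5, y=7), facing West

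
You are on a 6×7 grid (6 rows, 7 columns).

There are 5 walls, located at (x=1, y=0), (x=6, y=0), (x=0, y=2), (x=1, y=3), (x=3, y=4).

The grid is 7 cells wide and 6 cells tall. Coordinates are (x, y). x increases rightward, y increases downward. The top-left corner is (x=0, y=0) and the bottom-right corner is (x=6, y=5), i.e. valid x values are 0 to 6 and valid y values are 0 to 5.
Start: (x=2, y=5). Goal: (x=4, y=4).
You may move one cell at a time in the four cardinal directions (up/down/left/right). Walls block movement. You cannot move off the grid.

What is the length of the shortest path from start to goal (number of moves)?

BFS from (x=2, y=5) until reaching (x=4, y=4):
  Distance 0: (x=2, y=5)
  Distance 1: (x=2, y=4), (x=1, y=5), (x=3, y=5)
  Distance 2: (x=2, y=3), (x=1, y=4), (x=0, y=5), (x=4, y=5)
  Distance 3: (x=2, y=2), (x=3, y=3), (x=0, y=4), (x=4, y=4), (x=5, y=5)  <- goal reached here
One shortest path (3 moves): (x=2, y=5) -> (x=3, y=5) -> (x=4, y=5) -> (x=4, y=4)

Answer: Shortest path length: 3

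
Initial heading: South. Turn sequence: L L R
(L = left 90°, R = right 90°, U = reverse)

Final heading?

Start: South
  L (left (90° counter-clockwise)) -> East
  L (left (90° counter-clockwise)) -> North
  R (right (90° clockwise)) -> East
Final: East

Answer: Final heading: East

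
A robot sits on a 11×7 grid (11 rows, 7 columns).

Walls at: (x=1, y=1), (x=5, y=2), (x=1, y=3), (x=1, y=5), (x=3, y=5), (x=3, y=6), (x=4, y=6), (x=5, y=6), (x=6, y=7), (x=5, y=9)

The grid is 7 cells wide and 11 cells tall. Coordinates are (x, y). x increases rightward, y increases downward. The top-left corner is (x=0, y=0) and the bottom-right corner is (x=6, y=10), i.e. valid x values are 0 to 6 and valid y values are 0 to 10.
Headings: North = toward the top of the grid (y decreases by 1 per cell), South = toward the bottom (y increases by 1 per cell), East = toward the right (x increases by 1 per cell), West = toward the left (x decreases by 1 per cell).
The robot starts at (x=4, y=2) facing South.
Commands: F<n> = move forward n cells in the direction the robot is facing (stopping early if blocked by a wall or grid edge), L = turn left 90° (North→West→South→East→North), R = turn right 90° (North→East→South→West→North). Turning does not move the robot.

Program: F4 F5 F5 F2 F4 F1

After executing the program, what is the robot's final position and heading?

Answer: Final position: (x=4, y=5), facing South

Derivation:
Start: (x=4, y=2), facing South
  F4: move forward 3/4 (blocked), now at (x=4, y=5)
  F5: move forward 0/5 (blocked), now at (x=4, y=5)
  F5: move forward 0/5 (blocked), now at (x=4, y=5)
  F2: move forward 0/2 (blocked), now at (x=4, y=5)
  F4: move forward 0/4 (blocked), now at (x=4, y=5)
  F1: move forward 0/1 (blocked), now at (x=4, y=5)
Final: (x=4, y=5), facing South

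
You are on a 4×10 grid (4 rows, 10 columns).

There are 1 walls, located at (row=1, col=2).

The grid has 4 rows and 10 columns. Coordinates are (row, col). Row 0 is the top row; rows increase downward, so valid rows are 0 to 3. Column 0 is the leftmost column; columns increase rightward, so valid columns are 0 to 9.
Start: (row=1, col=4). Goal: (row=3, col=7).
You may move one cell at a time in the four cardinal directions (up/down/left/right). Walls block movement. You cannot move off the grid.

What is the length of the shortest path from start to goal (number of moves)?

Answer: Shortest path length: 5

Derivation:
BFS from (row=1, col=4) until reaching (row=3, col=7):
  Distance 0: (row=1, col=4)
  Distance 1: (row=0, col=4), (row=1, col=3), (row=1, col=5), (row=2, col=4)
  Distance 2: (row=0, col=3), (row=0, col=5), (row=1, col=6), (row=2, col=3), (row=2, col=5), (row=3, col=4)
  Distance 3: (row=0, col=2), (row=0, col=6), (row=1, col=7), (row=2, col=2), (row=2, col=6), (row=3, col=3), (row=3, col=5)
  Distance 4: (row=0, col=1), (row=0, col=7), (row=1, col=8), (row=2, col=1), (row=2, col=7), (row=3, col=2), (row=3, col=6)
  Distance 5: (row=0, col=0), (row=0, col=8), (row=1, col=1), (row=1, col=9), (row=2, col=0), (row=2, col=8), (row=3, col=1), (row=3, col=7)  <- goal reached here
One shortest path (5 moves): (row=1, col=4) -> (row=1, col=5) -> (row=1, col=6) -> (row=1, col=7) -> (row=2, col=7) -> (row=3, col=7)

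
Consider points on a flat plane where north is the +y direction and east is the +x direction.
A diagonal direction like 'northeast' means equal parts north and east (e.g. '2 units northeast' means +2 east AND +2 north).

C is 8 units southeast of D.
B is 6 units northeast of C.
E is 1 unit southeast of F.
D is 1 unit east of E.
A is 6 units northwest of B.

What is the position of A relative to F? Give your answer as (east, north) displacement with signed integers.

Answer: A is at (east=10, north=3) relative to F.

Derivation:
Place F at the origin (east=0, north=0).
  E is 1 unit southeast of F: delta (east=+1, north=-1); E at (east=1, north=-1).
  D is 1 unit east of E: delta (east=+1, north=+0); D at (east=2, north=-1).
  C is 8 units southeast of D: delta (east=+8, north=-8); C at (east=10, north=-9).
  B is 6 units northeast of C: delta (east=+6, north=+6); B at (east=16, north=-3).
  A is 6 units northwest of B: delta (east=-6, north=+6); A at (east=10, north=3).
Therefore A relative to F: (east=10, north=3).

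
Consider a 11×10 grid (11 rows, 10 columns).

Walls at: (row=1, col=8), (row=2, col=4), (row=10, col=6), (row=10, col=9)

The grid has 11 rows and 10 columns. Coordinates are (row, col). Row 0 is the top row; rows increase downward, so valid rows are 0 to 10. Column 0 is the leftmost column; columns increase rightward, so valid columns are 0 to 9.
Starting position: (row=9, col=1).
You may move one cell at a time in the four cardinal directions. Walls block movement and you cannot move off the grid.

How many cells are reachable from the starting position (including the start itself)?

BFS flood-fill from (row=9, col=1):
  Distance 0: (row=9, col=1)
  Distance 1: (row=8, col=1), (row=9, col=0), (row=9, col=2), (row=10, col=1)
  Distance 2: (row=7, col=1), (row=8, col=0), (row=8, col=2), (row=9, col=3), (row=10, col=0), (row=10, col=2)
  Distance 3: (row=6, col=1), (row=7, col=0), (row=7, col=2), (row=8, col=3), (row=9, col=4), (row=10, col=3)
  Distance 4: (row=5, col=1), (row=6, col=0), (row=6, col=2), (row=7, col=3), (row=8, col=4), (row=9, col=5), (row=10, col=4)
  Distance 5: (row=4, col=1), (row=5, col=0), (row=5, col=2), (row=6, col=3), (row=7, col=4), (row=8, col=5), (row=9, col=6), (row=10, col=5)
  Distance 6: (row=3, col=1), (row=4, col=0), (row=4, col=2), (row=5, col=3), (row=6, col=4), (row=7, col=5), (row=8, col=6), (row=9, col=7)
  Distance 7: (row=2, col=1), (row=3, col=0), (row=3, col=2), (row=4, col=3), (row=5, col=4), (row=6, col=5), (row=7, col=6), (row=8, col=7), (row=9, col=8), (row=10, col=7)
  Distance 8: (row=1, col=1), (row=2, col=0), (row=2, col=2), (row=3, col=3), (row=4, col=4), (row=5, col=5), (row=6, col=6), (row=7, col=7), (row=8, col=8), (row=9, col=9), (row=10, col=8)
  Distance 9: (row=0, col=1), (row=1, col=0), (row=1, col=2), (row=2, col=3), (row=3, col=4), (row=4, col=5), (row=5, col=6), (row=6, col=7), (row=7, col=8), (row=8, col=9)
  Distance 10: (row=0, col=0), (row=0, col=2), (row=1, col=3), (row=3, col=5), (row=4, col=6), (row=5, col=7), (row=6, col=8), (row=7, col=9)
  Distance 11: (row=0, col=3), (row=1, col=4), (row=2, col=5), (row=3, col=6), (row=4, col=7), (row=5, col=8), (row=6, col=9)
  Distance 12: (row=0, col=4), (row=1, col=5), (row=2, col=6), (row=3, col=7), (row=4, col=8), (row=5, col=9)
  Distance 13: (row=0, col=5), (row=1, col=6), (row=2, col=7), (row=3, col=8), (row=4, col=9)
  Distance 14: (row=0, col=6), (row=1, col=7), (row=2, col=8), (row=3, col=9)
  Distance 15: (row=0, col=7), (row=2, col=9)
  Distance 16: (row=0, col=8), (row=1, col=9)
  Distance 17: (row=0, col=9)
Total reachable: 106 (grid has 106 open cells total)

Answer: Reachable cells: 106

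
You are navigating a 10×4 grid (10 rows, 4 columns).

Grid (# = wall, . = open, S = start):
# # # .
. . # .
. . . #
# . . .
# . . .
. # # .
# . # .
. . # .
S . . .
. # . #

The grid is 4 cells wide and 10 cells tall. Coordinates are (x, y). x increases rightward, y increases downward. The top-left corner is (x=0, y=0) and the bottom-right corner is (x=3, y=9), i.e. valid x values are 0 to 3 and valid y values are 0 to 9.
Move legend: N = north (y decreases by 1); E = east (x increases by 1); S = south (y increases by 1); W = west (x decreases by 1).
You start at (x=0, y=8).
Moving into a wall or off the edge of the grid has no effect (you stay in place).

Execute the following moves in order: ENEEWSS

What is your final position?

Answer: Final position: (x=0, y=9)

Derivation:
Start: (x=0, y=8)
  E (east): (x=0, y=8) -> (x=1, y=8)
  N (north): (x=1, y=8) -> (x=1, y=7)
  E (east): blocked, stay at (x=1, y=7)
  E (east): blocked, stay at (x=1, y=7)
  W (west): (x=1, y=7) -> (x=0, y=7)
  S (south): (x=0, y=7) -> (x=0, y=8)
  S (south): (x=0, y=8) -> (x=0, y=9)
Final: (x=0, y=9)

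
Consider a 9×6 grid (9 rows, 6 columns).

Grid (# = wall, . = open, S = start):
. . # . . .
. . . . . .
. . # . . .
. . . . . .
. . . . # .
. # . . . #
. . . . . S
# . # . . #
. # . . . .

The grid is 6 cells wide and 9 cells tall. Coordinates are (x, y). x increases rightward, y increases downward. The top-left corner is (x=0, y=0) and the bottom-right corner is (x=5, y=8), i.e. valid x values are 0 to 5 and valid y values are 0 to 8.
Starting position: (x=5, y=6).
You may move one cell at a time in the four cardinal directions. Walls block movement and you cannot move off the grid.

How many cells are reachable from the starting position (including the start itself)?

BFS flood-fill from (x=5, y=6):
  Distance 0: (x=5, y=6)
  Distance 1: (x=4, y=6)
  Distance 2: (x=4, y=5), (x=3, y=6), (x=4, y=7)
  Distance 3: (x=3, y=5), (x=2, y=6), (x=3, y=7), (x=4, y=8)
  Distance 4: (x=3, y=4), (x=2, y=5), (x=1, y=6), (x=3, y=8), (x=5, y=8)
  Distance 5: (x=3, y=3), (x=2, y=4), (x=0, y=6), (x=1, y=7), (x=2, y=8)
  Distance 6: (x=3, y=2), (x=2, y=3), (x=4, y=3), (x=1, y=4), (x=0, y=5)
  Distance 7: (x=3, y=1), (x=4, y=2), (x=1, y=3), (x=5, y=3), (x=0, y=4)
  Distance 8: (x=3, y=0), (x=2, y=1), (x=4, y=1), (x=1, y=2), (x=5, y=2), (x=0, y=3), (x=5, y=4)
  Distance 9: (x=4, y=0), (x=1, y=1), (x=5, y=1), (x=0, y=2)
  Distance 10: (x=1, y=0), (x=5, y=0), (x=0, y=1)
  Distance 11: (x=0, y=0)
Total reachable: 44 (grid has 45 open cells total)

Answer: Reachable cells: 44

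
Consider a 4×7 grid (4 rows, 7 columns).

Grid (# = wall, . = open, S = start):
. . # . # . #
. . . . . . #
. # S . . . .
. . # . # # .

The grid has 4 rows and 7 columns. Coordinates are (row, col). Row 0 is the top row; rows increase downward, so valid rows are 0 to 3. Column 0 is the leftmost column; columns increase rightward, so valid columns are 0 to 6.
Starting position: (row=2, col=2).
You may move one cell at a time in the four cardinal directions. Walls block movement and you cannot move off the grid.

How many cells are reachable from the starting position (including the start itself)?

BFS flood-fill from (row=2, col=2):
  Distance 0: (row=2, col=2)
  Distance 1: (row=1, col=2), (row=2, col=3)
  Distance 2: (row=1, col=1), (row=1, col=3), (row=2, col=4), (row=3, col=3)
  Distance 3: (row=0, col=1), (row=0, col=3), (row=1, col=0), (row=1, col=4), (row=2, col=5)
  Distance 4: (row=0, col=0), (row=1, col=5), (row=2, col=0), (row=2, col=6)
  Distance 5: (row=0, col=5), (row=3, col=0), (row=3, col=6)
  Distance 6: (row=3, col=1)
Total reachable: 20 (grid has 20 open cells total)

Answer: Reachable cells: 20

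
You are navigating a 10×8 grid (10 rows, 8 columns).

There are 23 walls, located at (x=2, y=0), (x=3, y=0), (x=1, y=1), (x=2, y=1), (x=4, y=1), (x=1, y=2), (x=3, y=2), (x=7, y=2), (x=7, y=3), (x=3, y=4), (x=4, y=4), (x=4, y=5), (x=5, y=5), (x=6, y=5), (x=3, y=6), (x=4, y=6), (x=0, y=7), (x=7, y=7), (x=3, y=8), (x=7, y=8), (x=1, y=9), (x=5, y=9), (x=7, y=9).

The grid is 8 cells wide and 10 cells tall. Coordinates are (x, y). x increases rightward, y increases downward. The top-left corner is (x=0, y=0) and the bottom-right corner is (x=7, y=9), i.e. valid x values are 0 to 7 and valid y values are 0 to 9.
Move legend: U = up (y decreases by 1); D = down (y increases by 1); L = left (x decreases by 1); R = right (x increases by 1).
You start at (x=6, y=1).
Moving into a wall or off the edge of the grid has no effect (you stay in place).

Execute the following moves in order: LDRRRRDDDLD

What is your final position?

Start: (x=6, y=1)
  L (left): (x=6, y=1) -> (x=5, y=1)
  D (down): (x=5, y=1) -> (x=5, y=2)
  R (right): (x=5, y=2) -> (x=6, y=2)
  [×3]R (right): blocked, stay at (x=6, y=2)
  D (down): (x=6, y=2) -> (x=6, y=3)
  D (down): (x=6, y=3) -> (x=6, y=4)
  D (down): blocked, stay at (x=6, y=4)
  L (left): (x=6, y=4) -> (x=5, y=4)
  D (down): blocked, stay at (x=5, y=4)
Final: (x=5, y=4)

Answer: Final position: (x=5, y=4)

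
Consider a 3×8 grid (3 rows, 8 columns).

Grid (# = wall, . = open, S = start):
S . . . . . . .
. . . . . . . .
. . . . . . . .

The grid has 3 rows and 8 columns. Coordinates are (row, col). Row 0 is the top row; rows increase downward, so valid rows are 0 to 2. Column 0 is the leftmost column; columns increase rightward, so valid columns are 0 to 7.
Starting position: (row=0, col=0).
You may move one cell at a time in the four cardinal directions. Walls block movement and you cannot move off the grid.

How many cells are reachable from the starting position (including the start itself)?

Answer: Reachable cells: 24

Derivation:
BFS flood-fill from (row=0, col=0):
  Distance 0: (row=0, col=0)
  Distance 1: (row=0, col=1), (row=1, col=0)
  Distance 2: (row=0, col=2), (row=1, col=1), (row=2, col=0)
  Distance 3: (row=0, col=3), (row=1, col=2), (row=2, col=1)
  Distance 4: (row=0, col=4), (row=1, col=3), (row=2, col=2)
  Distance 5: (row=0, col=5), (row=1, col=4), (row=2, col=3)
  Distance 6: (row=0, col=6), (row=1, col=5), (row=2, col=4)
  Distance 7: (row=0, col=7), (row=1, col=6), (row=2, col=5)
  Distance 8: (row=1, col=7), (row=2, col=6)
  Distance 9: (row=2, col=7)
Total reachable: 24 (grid has 24 open cells total)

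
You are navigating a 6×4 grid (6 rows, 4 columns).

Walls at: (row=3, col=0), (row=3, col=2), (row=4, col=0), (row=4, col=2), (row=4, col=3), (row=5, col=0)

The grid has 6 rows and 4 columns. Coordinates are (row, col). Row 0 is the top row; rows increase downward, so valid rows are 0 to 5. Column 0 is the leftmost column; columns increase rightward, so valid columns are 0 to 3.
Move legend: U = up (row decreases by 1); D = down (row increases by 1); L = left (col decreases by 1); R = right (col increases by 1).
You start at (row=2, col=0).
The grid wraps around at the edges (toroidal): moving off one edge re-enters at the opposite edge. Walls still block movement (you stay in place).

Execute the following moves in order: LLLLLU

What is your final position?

Start: (row=2, col=0)
  L (left): (row=2, col=0) -> (row=2, col=3)
  L (left): (row=2, col=3) -> (row=2, col=2)
  L (left): (row=2, col=2) -> (row=2, col=1)
  L (left): (row=2, col=1) -> (row=2, col=0)
  L (left): (row=2, col=0) -> (row=2, col=3)
  U (up): (row=2, col=3) -> (row=1, col=3)
Final: (row=1, col=3)

Answer: Final position: (row=1, col=3)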